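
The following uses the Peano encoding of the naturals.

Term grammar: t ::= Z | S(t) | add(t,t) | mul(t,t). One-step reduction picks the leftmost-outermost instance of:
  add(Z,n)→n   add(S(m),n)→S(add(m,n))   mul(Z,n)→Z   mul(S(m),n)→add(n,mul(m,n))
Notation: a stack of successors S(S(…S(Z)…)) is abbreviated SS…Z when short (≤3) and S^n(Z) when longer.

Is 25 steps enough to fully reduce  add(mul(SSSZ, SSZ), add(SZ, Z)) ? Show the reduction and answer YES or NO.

Answer: YES — reaches normal form S^7(Z) in 22 ≤ 25 steps

Reduction:
  start: add(mul(SSSZ, SSZ), add(SZ, Z))
  →1  add(add(SSZ, mul(SSZ, SSZ)), add(SZ, Z))
  →2  add(S(add(SZ, mul(SSZ, SSZ))), add(SZ, Z))
  →3  S(add(add(SZ, mul(SSZ, SSZ)), add(SZ, Z)))
  →4  S(add(S(add(Z, mul(SSZ, SSZ))), add(SZ, Z)))
  →5  S(S(add(add(Z, mul(SSZ, SSZ)), add(SZ, Z))))
  →6  S(S(add(mul(SSZ, SSZ), add(SZ, Z))))
  →7  S(S(add(add(SSZ, mul(SZ, SSZ)), add(SZ, Z))))
  →8  S(S(add(S(add(SZ, mul(SZ, SSZ))), add(SZ, Z))))
  →9  S(S(S(add(add(SZ, mul(SZ, SSZ)), add(SZ, Z)))))
  →10  S(S(S(add(S(add(Z, mul(SZ, SSZ))), add(SZ, Z)))))
  →11  S(S(S(S(add(add(Z, mul(SZ, SSZ)), add(SZ, Z))))))
  →12  S(S(S(S(add(mul(SZ, SSZ), add(SZ, Z))))))
  →13  S(S(S(S(add(add(SSZ, mul(Z, SSZ)), add(SZ, Z))))))
  →14  S(S(S(S(add(S(add(SZ, mul(Z, SSZ))), add(SZ, Z))))))
  →15  S(S(S(S(S(add(add(SZ, mul(Z, SSZ)), add(SZ, Z)))))))
  →16  S(S(S(S(S(add(S(add(Z, mul(Z, SSZ))), add(SZ, Z)))))))
  →17  S(S(S(S(S(S(add(add(Z, mul(Z, SSZ)), add(SZ, Z))))))))
  →18  S(S(S(S(S(S(add(mul(Z, SSZ), add(SZ, Z))))))))
  →19  S(S(S(S(S(S(add(Z, add(SZ, Z))))))))
  →20  S(S(S(S(S(S(add(SZ, Z)))))))
  →21  S(S(S(S(S(S(S(add(Z, Z))))))))
  →22  S^7(Z)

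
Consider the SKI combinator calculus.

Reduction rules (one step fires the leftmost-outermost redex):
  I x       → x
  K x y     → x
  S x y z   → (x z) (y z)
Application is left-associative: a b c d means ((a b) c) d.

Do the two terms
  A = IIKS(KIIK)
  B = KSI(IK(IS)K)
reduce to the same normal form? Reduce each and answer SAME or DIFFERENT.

Answer: DIFFERENT — A ⇓ S, B ⇓ SS

Derivation:
Term A:
  start: IIKS(KIIK)
  →1  IKS(KIIK)
  →2  KS(KIIK)
  →3  S

Term B:
  start: KSI(IK(IS)K)
  →1  S(IK(IS)K)
  →2  S(K(IS)K)
  →3  S(IS)
  →4  SS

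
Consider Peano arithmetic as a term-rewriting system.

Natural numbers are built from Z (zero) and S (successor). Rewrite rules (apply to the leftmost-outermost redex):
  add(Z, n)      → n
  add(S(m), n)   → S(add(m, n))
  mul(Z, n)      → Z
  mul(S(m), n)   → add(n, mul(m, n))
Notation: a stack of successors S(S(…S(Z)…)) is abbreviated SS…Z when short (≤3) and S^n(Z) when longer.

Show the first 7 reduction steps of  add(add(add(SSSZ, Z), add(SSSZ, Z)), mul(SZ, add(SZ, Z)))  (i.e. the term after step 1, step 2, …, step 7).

Answer: after 7 steps: S(S(add(add(S(add(Z, Z)), add(SSSZ, Z)), mul(SZ, add(SZ, Z)))))

Reduction:
  start: add(add(add(SSSZ, Z), add(SSSZ, Z)), mul(SZ, add(SZ, Z)))
  [1] add(add(S(add(SSZ, Z)), add(SSSZ, Z)), mul(SZ, add(SZ, Z)))
  [2] add(S(add(add(SSZ, Z), add(SSSZ, Z))), mul(SZ, add(SZ, Z)))
  [3] S(add(add(add(SSZ, Z), add(SSSZ, Z)), mul(SZ, add(SZ, Z))))
  [4] S(add(add(S(add(SZ, Z)), add(SSSZ, Z)), mul(SZ, add(SZ, Z))))
  [5] S(add(S(add(add(SZ, Z), add(SSSZ, Z))), mul(SZ, add(SZ, Z))))
  [6] S(S(add(add(add(SZ, Z), add(SSSZ, Z)), mul(SZ, add(SZ, Z)))))
  [7] S(S(add(add(S(add(Z, Z)), add(SSSZ, Z)), mul(SZ, add(SZ, Z)))))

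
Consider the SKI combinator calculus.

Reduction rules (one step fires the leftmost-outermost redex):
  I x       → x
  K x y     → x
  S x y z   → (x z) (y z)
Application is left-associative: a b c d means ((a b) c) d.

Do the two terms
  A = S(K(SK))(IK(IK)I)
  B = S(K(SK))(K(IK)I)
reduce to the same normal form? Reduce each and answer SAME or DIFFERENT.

Answer: SAME — A ⇓ S(K(SK))K, B ⇓ S(K(SK))K

Derivation:
Term A:
  start: S(K(SK))(IK(IK)I)
  [1] S(K(SK))(K(IK)I)
  [2] S(K(SK))(IK)
  [3] S(K(SK))K

Term B:
  start: S(K(SK))(K(IK)I)
  [1] S(K(SK))(IK)
  [2] S(K(SK))K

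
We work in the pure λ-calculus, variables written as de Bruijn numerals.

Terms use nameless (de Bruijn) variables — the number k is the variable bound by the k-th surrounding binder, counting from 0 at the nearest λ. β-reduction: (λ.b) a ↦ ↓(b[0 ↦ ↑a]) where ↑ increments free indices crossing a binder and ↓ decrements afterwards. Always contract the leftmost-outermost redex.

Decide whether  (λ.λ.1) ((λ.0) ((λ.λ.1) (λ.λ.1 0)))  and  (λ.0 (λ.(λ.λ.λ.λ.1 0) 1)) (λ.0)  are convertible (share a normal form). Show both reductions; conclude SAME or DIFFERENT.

Answer: SAME — A ⇓ λ.λ.λ.λ.1 0, B ⇓ λ.λ.λ.λ.1 0

Reduction:
Term A:
  start: (λ.λ.1) ((λ.0) ((λ.λ.1) (λ.λ.1 0)))
  →1  λ.(λ.0) ((λ.λ.1) (λ.λ.1 0))
  →2  λ.(λ.λ.1) (λ.λ.1 0)
  →3  λ.λ.λ.λ.1 0

Term B:
  start: (λ.0 (λ.(λ.λ.λ.λ.1 0) 1)) (λ.0)
  →1  (λ.0) (λ.(λ.λ.λ.λ.1 0) (λ.0))
  →2  λ.(λ.λ.λ.λ.1 0) (λ.0)
  →3  λ.λ.λ.λ.1 0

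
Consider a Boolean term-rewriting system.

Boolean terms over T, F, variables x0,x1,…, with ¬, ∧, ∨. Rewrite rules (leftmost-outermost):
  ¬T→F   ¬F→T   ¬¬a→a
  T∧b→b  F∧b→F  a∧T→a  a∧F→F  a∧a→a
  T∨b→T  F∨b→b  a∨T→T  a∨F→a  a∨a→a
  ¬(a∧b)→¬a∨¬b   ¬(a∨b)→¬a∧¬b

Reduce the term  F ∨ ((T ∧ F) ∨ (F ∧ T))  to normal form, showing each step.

  start: F ∨ ((T ∧ F) ∨ (F ∧ T))
  →1  (T ∧ F) ∨ (F ∧ T)
  →2  F ∨ (F ∧ T)
  →3  F ∧ T
  →4  F

Answer: normal form = F  (in 4 steps)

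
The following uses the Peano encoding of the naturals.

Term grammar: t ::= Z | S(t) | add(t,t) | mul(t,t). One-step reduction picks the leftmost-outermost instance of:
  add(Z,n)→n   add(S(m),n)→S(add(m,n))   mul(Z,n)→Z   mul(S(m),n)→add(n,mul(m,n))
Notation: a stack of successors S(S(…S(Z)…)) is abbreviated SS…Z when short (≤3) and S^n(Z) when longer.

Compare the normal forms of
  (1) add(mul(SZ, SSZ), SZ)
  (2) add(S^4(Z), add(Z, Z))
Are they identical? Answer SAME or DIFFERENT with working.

Term A:
  start: add(mul(SZ, SSZ), SZ)
  [1] add(add(SSZ, mul(Z, SSZ)), SZ)
  [2] add(S(add(SZ, mul(Z, SSZ))), SZ)
  [3] S(add(add(SZ, mul(Z, SSZ)), SZ))
  [4] S(add(S(add(Z, mul(Z, SSZ))), SZ))
  [5] S(S(add(add(Z, mul(Z, SSZ)), SZ)))
  [6] S(S(add(mul(Z, SSZ), SZ)))
  [7] S(S(add(Z, SZ)))
  [8] SSSZ

Term B:
  start: add(S^4(Z), add(Z, Z))
  [1] S(add(SSSZ, add(Z, Z)))
  [2] S(S(add(SSZ, add(Z, Z))))
  [3] S(S(S(add(SZ, add(Z, Z)))))
  [4] S(S(S(S(add(Z, add(Z, Z))))))
  [5] S(S(S(S(add(Z, Z)))))
  [6] S^4(Z)

Answer: DIFFERENT — A ⇓ SSSZ, B ⇓ S^4(Z)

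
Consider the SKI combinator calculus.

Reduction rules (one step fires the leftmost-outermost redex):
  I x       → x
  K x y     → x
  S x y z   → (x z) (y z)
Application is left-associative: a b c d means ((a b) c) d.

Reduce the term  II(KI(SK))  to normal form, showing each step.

Answer: normal form = I  (in 3 steps)

Working:
  start: II(KI(SK))
  [1] I(KI(SK))
  [2] KI(SK)
  [3] I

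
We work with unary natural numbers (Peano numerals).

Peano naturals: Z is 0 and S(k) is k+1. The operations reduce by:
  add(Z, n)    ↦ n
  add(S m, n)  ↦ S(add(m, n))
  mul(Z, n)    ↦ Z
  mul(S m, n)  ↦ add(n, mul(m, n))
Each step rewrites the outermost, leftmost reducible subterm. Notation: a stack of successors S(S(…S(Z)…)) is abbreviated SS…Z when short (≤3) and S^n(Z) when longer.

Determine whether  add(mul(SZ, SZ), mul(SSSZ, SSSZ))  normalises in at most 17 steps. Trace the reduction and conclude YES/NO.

  start: add(mul(SZ, SZ), mul(SSSZ, SSSZ))
  →1  add(add(SZ, mul(Z, SZ)), mul(SSSZ, SSSZ))
  →2  add(S(add(Z, mul(Z, SZ))), mul(SSSZ, SSSZ))
  →3  S(add(add(Z, mul(Z, SZ)), mul(SSSZ, SSSZ)))
  →4  S(add(mul(Z, SZ), mul(SSSZ, SSSZ)))
  →5  S(add(Z, mul(SSSZ, SSSZ)))
  →6  S(mul(SSSZ, SSSZ))
  →7  S(add(SSSZ, mul(SSZ, SSSZ)))
  →8  S(S(add(SSZ, mul(SSZ, SSSZ))))
  →9  S(S(S(add(SZ, mul(SSZ, SSSZ)))))
  →10  S(S(S(S(add(Z, mul(SSZ, SSSZ))))))
  →11  S(S(S(S(mul(SSZ, SSSZ)))))
  →12  S(S(S(S(add(SSSZ, mul(SZ, SSSZ))))))
  →13  S(S(S(S(S(add(SSZ, mul(SZ, SSSZ)))))))
  →14  S(S(S(S(S(S(add(SZ, mul(SZ, SSSZ))))))))
  →15  S(S(S(S(S(S(S(add(Z, mul(SZ, SSSZ)))))))))
  →16  S(S(S(S(S(S(S(mul(SZ, SSSZ))))))))
  →17  S(S(S(S(S(S(S(add(SSSZ, mul(Z, SSSZ)))))))))

Answer: NO — after 17 steps the term is S(S(S(S(S(S(S(add(SSSZ, mul(Z, SSSZ))))))))), not yet normal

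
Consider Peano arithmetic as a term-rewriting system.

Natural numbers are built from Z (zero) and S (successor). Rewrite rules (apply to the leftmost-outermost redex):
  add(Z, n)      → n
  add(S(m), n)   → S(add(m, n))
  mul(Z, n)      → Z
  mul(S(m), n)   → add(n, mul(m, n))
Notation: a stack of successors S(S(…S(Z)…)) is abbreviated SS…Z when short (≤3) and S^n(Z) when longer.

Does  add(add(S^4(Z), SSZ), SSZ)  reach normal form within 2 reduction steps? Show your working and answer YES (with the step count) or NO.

  start: add(add(S^4(Z), SSZ), SSZ)
  step 1: add(S(add(SSSZ, SSZ)), SSZ)
  step 2: S(add(add(SSSZ, SSZ), SSZ))

Answer: NO — after 2 steps the term is S(add(add(SSSZ, SSZ), SSZ)), not yet normal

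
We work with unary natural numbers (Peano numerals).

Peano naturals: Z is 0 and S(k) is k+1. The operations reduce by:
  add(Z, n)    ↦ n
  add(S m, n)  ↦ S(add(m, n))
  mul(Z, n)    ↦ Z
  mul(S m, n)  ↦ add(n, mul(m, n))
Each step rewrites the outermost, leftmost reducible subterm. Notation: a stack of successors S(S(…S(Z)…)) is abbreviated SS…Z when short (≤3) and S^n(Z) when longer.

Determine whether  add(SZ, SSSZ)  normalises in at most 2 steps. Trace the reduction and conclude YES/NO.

  start: add(SZ, SSSZ)
  [1] S(add(Z, SSSZ))
  [2] S^4(Z)

Answer: YES — reaches normal form S^4(Z) in 2 ≤ 2 steps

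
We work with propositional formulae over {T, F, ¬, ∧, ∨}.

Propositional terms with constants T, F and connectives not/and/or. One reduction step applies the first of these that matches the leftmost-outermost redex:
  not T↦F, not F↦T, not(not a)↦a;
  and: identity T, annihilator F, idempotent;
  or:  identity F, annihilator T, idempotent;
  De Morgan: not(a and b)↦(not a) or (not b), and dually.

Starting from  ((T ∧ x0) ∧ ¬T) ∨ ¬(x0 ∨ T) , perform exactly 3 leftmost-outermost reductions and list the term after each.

Answer: after 3 steps: F ∨ ¬(x0 ∨ T)

Derivation:
  start: ((T ∧ x0) ∧ ¬T) ∨ ¬(x0 ∨ T)
  →1  (x0 ∧ ¬T) ∨ ¬(x0 ∨ T)
  →2  (x0 ∧ F) ∨ ¬(x0 ∨ T)
  →3  F ∨ ¬(x0 ∨ T)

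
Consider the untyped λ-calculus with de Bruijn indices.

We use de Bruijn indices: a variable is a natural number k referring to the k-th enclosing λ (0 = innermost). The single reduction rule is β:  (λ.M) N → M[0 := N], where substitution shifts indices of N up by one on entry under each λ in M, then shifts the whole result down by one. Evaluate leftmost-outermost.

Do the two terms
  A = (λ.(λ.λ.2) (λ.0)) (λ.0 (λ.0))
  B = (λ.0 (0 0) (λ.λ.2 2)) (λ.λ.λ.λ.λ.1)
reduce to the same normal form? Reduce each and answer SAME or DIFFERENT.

Answer: DIFFERENT — A ⇓ λ.λ.0 (λ.0), B ⇓ λ.λ.λ.1

Working:
Term A:
  start: (λ.(λ.λ.2) (λ.0)) (λ.0 (λ.0))
  →1  (λ.λ.λ.0 (λ.0)) (λ.0)
  →2  λ.λ.0 (λ.0)

Term B:
  start: (λ.0 (0 0) (λ.λ.2 2)) (λ.λ.λ.λ.λ.1)
  →1  (λ.λ.λ.λ.λ.1) ((λ.λ.λ.λ.λ.1) (λ.λ.λ.λ.λ.1)) (λ.λ.(λ.λ.λ.λ.λ.1) (λ.λ.λ.λ.λ.1))
  →2  (λ.λ.λ.λ.1) (λ.λ.(λ.λ.λ.λ.λ.1) (λ.λ.λ.λ.λ.1))
  →3  λ.λ.λ.1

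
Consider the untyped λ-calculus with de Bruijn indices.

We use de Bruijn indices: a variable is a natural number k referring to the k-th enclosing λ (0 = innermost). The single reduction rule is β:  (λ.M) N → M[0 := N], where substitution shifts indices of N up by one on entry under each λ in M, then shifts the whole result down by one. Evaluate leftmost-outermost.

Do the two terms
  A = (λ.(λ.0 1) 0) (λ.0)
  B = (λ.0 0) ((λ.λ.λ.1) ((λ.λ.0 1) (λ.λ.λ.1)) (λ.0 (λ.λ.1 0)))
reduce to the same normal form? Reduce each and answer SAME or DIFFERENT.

Term A:
  start: (λ.(λ.0 1) 0) (λ.0)
  step 1: (λ.0 (λ.0)) (λ.0)
  step 2: (λ.0) (λ.0)
  step 3: λ.0

Term B:
  start: (λ.0 0) ((λ.λ.λ.1) ((λ.λ.0 1) (λ.λ.λ.1)) (λ.0 (λ.λ.1 0)))
  step 1: (λ.λ.λ.1) ((λ.λ.0 1) (λ.λ.λ.1)) (λ.0 (λ.λ.1 0)) ((λ.λ.λ.1) ((λ.λ.0 1) (λ.λ.λ.1)) (λ.0 (λ.λ.1 0)))
  step 2: (λ.λ.1) (λ.0 (λ.λ.1 0)) ((λ.λ.λ.1) ((λ.λ.0 1) (λ.λ.λ.1)) (λ.0 (λ.λ.1 0)))
  step 3: (λ.λ.0 (λ.λ.1 0)) ((λ.λ.λ.1) ((λ.λ.0 1) (λ.λ.λ.1)) (λ.0 (λ.λ.1 0)))
  step 4: λ.0 (λ.λ.1 0)

Answer: DIFFERENT — A ⇓ λ.0, B ⇓ λ.0 (λ.λ.1 0)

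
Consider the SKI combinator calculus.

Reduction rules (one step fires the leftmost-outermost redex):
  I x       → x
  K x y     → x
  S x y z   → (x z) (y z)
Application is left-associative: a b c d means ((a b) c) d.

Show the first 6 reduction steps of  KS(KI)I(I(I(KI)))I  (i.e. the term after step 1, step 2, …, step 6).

Answer: after 6 steps: KII

Reduction:
  start: KS(KI)I(I(I(KI)))I
  step 1: SI(I(I(KI)))I
  step 2: II(I(I(KI))I)
  step 3: I(I(I(KI))I)
  step 4: I(I(KI))I
  step 5: I(KI)I
  step 6: KII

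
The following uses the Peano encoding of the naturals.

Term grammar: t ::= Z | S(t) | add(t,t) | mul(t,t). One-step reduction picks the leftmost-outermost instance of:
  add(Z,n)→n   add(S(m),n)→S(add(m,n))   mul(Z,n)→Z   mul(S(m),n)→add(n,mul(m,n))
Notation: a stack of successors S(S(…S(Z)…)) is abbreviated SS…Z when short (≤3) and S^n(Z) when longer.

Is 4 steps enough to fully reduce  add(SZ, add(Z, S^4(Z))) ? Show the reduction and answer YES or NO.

  start: add(SZ, add(Z, S^4(Z)))
  →1  S(add(Z, add(Z, S^4(Z))))
  →2  S(add(Z, S^4(Z)))
  →3  S^5(Z)

Answer: YES — reaches normal form S^5(Z) in 3 ≤ 4 steps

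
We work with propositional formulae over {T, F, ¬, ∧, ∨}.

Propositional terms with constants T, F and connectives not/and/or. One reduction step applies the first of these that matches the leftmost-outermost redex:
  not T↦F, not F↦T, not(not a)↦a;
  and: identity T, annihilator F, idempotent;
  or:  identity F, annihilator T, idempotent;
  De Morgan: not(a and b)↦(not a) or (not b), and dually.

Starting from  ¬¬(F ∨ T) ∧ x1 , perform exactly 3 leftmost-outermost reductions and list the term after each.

Answer: after 3 steps: x1

Reduction:
  start: ¬¬(F ∨ T) ∧ x1
  step 1: (F ∨ T) ∧ x1
  step 2: T ∧ x1
  step 3: x1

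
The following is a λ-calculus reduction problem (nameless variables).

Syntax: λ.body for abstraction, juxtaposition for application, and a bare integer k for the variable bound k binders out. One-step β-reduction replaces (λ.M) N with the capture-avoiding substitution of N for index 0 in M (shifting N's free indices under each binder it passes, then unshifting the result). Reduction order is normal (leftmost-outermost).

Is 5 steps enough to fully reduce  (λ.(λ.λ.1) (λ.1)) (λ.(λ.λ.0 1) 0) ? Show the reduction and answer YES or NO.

  start: (λ.(λ.λ.1) (λ.1)) (λ.(λ.λ.0 1) 0)
  [1] (λ.λ.1) (λ.λ.(λ.λ.0 1) 0)
  [2] λ.λ.λ.(λ.λ.0 1) 0
  [3] λ.λ.λ.λ.0 1

Answer: YES — reaches normal form λ.λ.λ.λ.0 1 in 3 ≤ 5 steps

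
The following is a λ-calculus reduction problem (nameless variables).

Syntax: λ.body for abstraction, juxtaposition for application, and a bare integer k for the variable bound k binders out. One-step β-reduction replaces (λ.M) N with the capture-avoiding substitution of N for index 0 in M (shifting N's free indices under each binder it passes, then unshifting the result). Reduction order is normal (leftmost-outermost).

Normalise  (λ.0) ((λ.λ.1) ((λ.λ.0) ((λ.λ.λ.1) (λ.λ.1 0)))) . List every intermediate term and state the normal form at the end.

Answer: normal form = λ.λ.0  (in 3 steps)

Working:
  start: (λ.0) ((λ.λ.1) ((λ.λ.0) ((λ.λ.λ.1) (λ.λ.1 0))))
  →1  (λ.λ.1) ((λ.λ.0) ((λ.λ.λ.1) (λ.λ.1 0)))
  →2  λ.(λ.λ.0) ((λ.λ.λ.1) (λ.λ.1 0))
  →3  λ.λ.0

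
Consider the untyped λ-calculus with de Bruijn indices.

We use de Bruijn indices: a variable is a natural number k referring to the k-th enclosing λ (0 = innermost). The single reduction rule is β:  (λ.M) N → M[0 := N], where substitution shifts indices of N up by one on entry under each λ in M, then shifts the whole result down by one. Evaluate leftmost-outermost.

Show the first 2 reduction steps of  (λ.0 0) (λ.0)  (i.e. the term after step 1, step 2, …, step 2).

Answer: after 2 steps: λ.0

Reduction:
  start: (λ.0 0) (λ.0)
  →1  (λ.0) (λ.0)
  →2  λ.0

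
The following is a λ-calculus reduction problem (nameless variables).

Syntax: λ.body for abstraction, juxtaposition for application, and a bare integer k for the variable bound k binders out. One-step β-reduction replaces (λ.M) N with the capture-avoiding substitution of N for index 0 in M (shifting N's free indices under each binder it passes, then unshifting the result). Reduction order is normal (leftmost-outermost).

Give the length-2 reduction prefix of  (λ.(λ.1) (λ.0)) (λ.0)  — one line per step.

Answer: after 2 steps: λ.0

Reduction:
  start: (λ.(λ.1) (λ.0)) (λ.0)
  [1] (λ.λ.0) (λ.0)
  [2] λ.0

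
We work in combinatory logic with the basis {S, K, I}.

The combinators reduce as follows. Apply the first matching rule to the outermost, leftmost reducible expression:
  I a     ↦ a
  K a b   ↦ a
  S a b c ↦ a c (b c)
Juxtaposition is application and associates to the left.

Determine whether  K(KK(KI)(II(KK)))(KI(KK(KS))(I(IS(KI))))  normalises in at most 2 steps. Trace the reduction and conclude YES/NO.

Answer: NO — after 2 steps the term is K(II(KK)), not yet normal

Working:
  start: K(KK(KI)(II(KK)))(KI(KK(KS))(I(IS(KI))))
  →1  KK(KI)(II(KK))
  →2  K(II(KK))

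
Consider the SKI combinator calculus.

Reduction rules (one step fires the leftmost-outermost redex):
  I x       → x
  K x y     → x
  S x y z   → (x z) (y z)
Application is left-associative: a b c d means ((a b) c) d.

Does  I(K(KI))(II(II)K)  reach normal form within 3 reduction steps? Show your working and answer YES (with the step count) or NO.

Answer: YES — reaches normal form KI in 2 ≤ 3 steps

Working:
  start: I(K(KI))(II(II)K)
  →1  K(KI)(II(II)K)
  →2  KI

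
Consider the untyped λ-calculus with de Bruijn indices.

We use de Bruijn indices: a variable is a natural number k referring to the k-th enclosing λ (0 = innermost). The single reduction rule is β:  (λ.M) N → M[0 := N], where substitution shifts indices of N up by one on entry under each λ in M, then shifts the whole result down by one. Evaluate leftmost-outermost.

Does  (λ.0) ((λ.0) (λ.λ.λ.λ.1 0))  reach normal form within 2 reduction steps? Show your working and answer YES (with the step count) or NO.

  start: (λ.0) ((λ.0) (λ.λ.λ.λ.1 0))
  [1] (λ.0) (λ.λ.λ.λ.1 0)
  [2] λ.λ.λ.λ.1 0

Answer: YES — reaches normal form λ.λ.λ.λ.1 0 in 2 ≤ 2 steps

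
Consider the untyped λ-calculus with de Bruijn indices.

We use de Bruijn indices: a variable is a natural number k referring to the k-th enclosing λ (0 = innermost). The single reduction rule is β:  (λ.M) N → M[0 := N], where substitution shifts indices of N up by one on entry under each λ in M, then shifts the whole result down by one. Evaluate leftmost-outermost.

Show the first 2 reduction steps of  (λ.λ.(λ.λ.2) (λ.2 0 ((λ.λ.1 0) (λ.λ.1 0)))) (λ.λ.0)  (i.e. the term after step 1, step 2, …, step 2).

  start: (λ.λ.(λ.λ.2) (λ.2 0 ((λ.λ.1 0) (λ.λ.1 0)))) (λ.λ.0)
  →1  λ.(λ.λ.2) (λ.(λ.λ.0) 0 ((λ.λ.1 0) (λ.λ.1 0)))
  →2  λ.λ.1

Answer: after 2 steps: λ.λ.1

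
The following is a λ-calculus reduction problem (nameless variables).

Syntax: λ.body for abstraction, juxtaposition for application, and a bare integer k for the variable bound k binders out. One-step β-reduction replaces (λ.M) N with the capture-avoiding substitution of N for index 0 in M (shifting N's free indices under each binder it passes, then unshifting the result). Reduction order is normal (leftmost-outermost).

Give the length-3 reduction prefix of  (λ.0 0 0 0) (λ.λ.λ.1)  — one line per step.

Answer: after 3 steps: (λ.λ.λ.λ.1) (λ.λ.λ.1)

Working:
  start: (λ.0 0 0 0) (λ.λ.λ.1)
  [1] (λ.λ.λ.1) (λ.λ.λ.1) (λ.λ.λ.1) (λ.λ.λ.1)
  [2] (λ.λ.1) (λ.λ.λ.1) (λ.λ.λ.1)
  [3] (λ.λ.λ.λ.1) (λ.λ.λ.1)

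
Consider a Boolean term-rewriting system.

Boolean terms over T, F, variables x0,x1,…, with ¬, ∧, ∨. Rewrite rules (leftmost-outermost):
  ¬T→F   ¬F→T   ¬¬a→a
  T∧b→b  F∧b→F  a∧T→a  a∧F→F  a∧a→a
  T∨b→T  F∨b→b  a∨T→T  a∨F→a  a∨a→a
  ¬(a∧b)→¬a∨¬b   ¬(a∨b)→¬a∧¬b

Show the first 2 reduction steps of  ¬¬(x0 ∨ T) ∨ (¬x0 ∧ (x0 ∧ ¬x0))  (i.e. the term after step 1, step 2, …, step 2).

  start: ¬¬(x0 ∨ T) ∨ (¬x0 ∧ (x0 ∧ ¬x0))
  →1  (x0 ∨ T) ∨ (¬x0 ∧ (x0 ∧ ¬x0))
  →2  T ∨ (¬x0 ∧ (x0 ∧ ¬x0))

Answer: after 2 steps: T ∨ (¬x0 ∧ (x0 ∧ ¬x0))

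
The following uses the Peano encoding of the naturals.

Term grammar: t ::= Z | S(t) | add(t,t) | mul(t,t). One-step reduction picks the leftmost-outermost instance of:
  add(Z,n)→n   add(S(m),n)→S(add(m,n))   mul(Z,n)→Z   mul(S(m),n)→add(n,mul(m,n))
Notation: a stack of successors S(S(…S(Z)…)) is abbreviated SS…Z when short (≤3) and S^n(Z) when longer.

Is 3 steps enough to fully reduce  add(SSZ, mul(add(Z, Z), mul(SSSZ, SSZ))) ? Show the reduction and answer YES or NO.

Answer: NO — after 3 steps the term is S(S(mul(add(Z, Z), mul(SSSZ, SSZ)))), not yet normal

Reduction:
  start: add(SSZ, mul(add(Z, Z), mul(SSSZ, SSZ)))
  step 1: S(add(SZ, mul(add(Z, Z), mul(SSSZ, SSZ))))
  step 2: S(S(add(Z, mul(add(Z, Z), mul(SSSZ, SSZ)))))
  step 3: S(S(mul(add(Z, Z), mul(SSSZ, SSZ))))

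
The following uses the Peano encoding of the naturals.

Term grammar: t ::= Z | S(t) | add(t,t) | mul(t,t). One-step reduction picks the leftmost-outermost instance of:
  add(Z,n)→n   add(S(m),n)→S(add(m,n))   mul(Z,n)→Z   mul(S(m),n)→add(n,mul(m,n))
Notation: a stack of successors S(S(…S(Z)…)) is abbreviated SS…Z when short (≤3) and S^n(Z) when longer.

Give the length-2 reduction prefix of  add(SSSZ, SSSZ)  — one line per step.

  start: add(SSSZ, SSSZ)
  step 1: S(add(SSZ, SSSZ))
  step 2: S(S(add(SZ, SSSZ)))

Answer: after 2 steps: S(S(add(SZ, SSSZ)))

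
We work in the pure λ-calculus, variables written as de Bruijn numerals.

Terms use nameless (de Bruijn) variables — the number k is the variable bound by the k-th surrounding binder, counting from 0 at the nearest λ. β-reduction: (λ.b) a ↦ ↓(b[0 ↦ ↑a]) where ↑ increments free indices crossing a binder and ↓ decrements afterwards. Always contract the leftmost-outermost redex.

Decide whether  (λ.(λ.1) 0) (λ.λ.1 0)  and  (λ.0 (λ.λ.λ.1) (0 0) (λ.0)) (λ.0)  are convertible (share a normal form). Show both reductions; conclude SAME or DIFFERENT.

Term A:
  start: (λ.(λ.1) 0) (λ.λ.1 0)
  →1  (λ.λ.λ.1 0) (λ.λ.1 0)
  →2  λ.λ.1 0

Term B:
  start: (λ.0 (λ.λ.λ.1) (0 0) (λ.0)) (λ.0)
  →1  (λ.0) (λ.λ.λ.1) ((λ.0) (λ.0)) (λ.0)
  →2  (λ.λ.λ.1) ((λ.0) (λ.0)) (λ.0)
  →3  (λ.λ.1) (λ.0)
  →4  λ.λ.0

Answer: DIFFERENT — A ⇓ λ.λ.1 0, B ⇓ λ.λ.0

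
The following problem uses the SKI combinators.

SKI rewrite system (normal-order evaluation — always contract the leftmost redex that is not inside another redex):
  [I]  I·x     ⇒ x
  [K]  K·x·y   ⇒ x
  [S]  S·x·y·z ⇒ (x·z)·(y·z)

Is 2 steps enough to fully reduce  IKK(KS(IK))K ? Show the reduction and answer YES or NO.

Answer: YES — reaches normal form KK in 2 ≤ 2 steps

Reduction:
  start: IKK(KS(IK))K
  [1] KK(KS(IK))K
  [2] KK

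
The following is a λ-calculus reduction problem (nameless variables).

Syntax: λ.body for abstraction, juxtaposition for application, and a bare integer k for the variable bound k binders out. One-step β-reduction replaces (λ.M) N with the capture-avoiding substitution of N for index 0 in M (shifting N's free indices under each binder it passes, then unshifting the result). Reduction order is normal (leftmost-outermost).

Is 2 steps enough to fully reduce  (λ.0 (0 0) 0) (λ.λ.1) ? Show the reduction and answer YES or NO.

  start: (λ.0 (0 0) 0) (λ.λ.1)
  [1] (λ.λ.1) ((λ.λ.1) (λ.λ.1)) (λ.λ.1)
  [2] (λ.(λ.λ.1) (λ.λ.1)) (λ.λ.1)

Answer: NO — after 2 steps the term is (λ.(λ.λ.1) (λ.λ.1)) (λ.λ.1), not yet normal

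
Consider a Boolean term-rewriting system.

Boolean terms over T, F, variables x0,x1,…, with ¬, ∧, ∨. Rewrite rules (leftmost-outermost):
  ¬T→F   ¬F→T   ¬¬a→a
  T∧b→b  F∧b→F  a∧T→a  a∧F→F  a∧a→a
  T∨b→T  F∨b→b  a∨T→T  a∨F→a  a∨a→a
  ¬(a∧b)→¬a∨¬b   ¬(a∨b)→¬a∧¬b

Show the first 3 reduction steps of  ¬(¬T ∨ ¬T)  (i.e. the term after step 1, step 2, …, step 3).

  start: ¬(¬T ∨ ¬T)
  step 1: ¬¬T ∧ ¬¬T
  step 2: ¬¬T
  step 3: T

Answer: after 3 steps: T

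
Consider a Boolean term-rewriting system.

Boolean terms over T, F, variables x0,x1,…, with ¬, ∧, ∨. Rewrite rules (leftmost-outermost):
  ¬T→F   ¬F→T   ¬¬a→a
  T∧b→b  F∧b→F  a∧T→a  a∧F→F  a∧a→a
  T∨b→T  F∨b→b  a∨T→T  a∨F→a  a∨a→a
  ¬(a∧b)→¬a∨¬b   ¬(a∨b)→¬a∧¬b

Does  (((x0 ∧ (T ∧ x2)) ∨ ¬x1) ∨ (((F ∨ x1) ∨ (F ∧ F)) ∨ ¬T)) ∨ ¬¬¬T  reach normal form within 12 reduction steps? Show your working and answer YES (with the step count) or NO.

Answer: YES — reaches normal form ((x0 ∧ x2) ∨ ¬x1) ∨ x1 in 9 ≤ 12 steps

Reduction:
  start: (((x0 ∧ (T ∧ x2)) ∨ ¬x1) ∨ (((F ∨ x1) ∨ (F ∧ F)) ∨ ¬T)) ∨ ¬¬¬T
  →1  (((x0 ∧ x2) ∨ ¬x1) ∨ (((F ∨ x1) ∨ (F ∧ F)) ∨ ¬T)) ∨ ¬¬¬T
  →2  (((x0 ∧ x2) ∨ ¬x1) ∨ ((x1 ∨ (F ∧ F)) ∨ ¬T)) ∨ ¬¬¬T
  →3  (((x0 ∧ x2) ∨ ¬x1) ∨ ((x1 ∨ F) ∨ ¬T)) ∨ ¬¬¬T
  →4  (((x0 ∧ x2) ∨ ¬x1) ∨ (x1 ∨ ¬T)) ∨ ¬¬¬T
  →5  (((x0 ∧ x2) ∨ ¬x1) ∨ (x1 ∨ F)) ∨ ¬¬¬T
  →6  (((x0 ∧ x2) ∨ ¬x1) ∨ x1) ∨ ¬¬¬T
  →7  (((x0 ∧ x2) ∨ ¬x1) ∨ x1) ∨ ¬T
  →8  (((x0 ∧ x2) ∨ ¬x1) ∨ x1) ∨ F
  →9  ((x0 ∧ x2) ∨ ¬x1) ∨ x1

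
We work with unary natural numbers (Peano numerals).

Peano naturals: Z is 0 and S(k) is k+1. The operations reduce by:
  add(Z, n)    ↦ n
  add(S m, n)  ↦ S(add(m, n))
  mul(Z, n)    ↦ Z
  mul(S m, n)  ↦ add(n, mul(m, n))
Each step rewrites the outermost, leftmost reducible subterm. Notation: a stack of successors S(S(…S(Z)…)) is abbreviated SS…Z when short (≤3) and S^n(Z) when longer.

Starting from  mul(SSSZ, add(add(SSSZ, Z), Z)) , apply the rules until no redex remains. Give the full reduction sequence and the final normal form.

  start: mul(SSSZ, add(add(SSSZ, Z), Z))
  [1] add(add(add(SSSZ, Z), Z), mul(SSZ, add(add(SSSZ, Z), Z)))
  [2] add(add(S(add(SSZ, Z)), Z), mul(SSZ, add(add(SSSZ, Z), Z)))
  [3] add(S(add(add(SSZ, Z), Z)), mul(SSZ, add(add(SSSZ, Z), Z)))
  [4] S(add(add(add(SSZ, Z), Z), mul(SSZ, add(add(SSSZ, Z), Z))))
  [5] S(add(add(S(add(SZ, Z)), Z), mul(SSZ, add(add(SSSZ, Z), Z))))
  [6] S(add(S(add(add(SZ, Z), Z)), mul(SSZ, add(add(SSSZ, Z), Z))))
  [7] S(S(add(add(add(SZ, Z), Z), mul(SSZ, add(add(SSSZ, Z), Z)))))
  [8] S(S(add(add(S(add(Z, Z)), Z), mul(SSZ, add(add(SSSZ, Z), Z)))))
  [9] S(S(add(S(add(add(Z, Z), Z)), mul(SSZ, add(add(SSSZ, Z), Z)))))
  [10] S(S(S(add(add(add(Z, Z), Z), mul(SSZ, add(add(SSSZ, Z), Z))))))
  [11] S(S(S(add(add(Z, Z), mul(SSZ, add(add(SSSZ, Z), Z))))))
  [12] S(S(S(add(Z, mul(SSZ, add(add(SSSZ, Z), Z))))))
  [13] S(S(S(mul(SSZ, add(add(SSSZ, Z), Z)))))
  [14] S(S(S(add(add(add(SSSZ, Z), Z), mul(SZ, add(add(SSSZ, Z), Z))))))
  [15] S(S(S(add(add(S(add(SSZ, Z)), Z), mul(SZ, add(add(SSSZ, Z), Z))))))
  [16] S(S(S(add(S(add(add(SSZ, Z), Z)), mul(SZ, add(add(SSSZ, Z), Z))))))
  [17] S(S(S(S(add(add(add(SSZ, Z), Z), mul(SZ, add(add(SSSZ, Z), Z)))))))
  [18] S(S(S(S(add(add(S(add(SZ, Z)), Z), mul(SZ, add(add(SSSZ, Z), Z)))))))
  [19] S(S(S(S(add(S(add(add(SZ, Z), Z)), mul(SZ, add(add(SSSZ, Z), Z)))))))
  [20] S(S(S(S(S(add(add(add(SZ, Z), Z), mul(SZ, add(add(SSSZ, Z), Z))))))))
  [21] S(S(S(S(S(add(add(S(add(Z, Z)), Z), mul(SZ, add(add(SSSZ, Z), Z))))))))
  [22] S(S(S(S(S(add(S(add(add(Z, Z), Z)), mul(SZ, add(add(SSSZ, Z), Z))))))))
  [23] S(S(S(S(S(S(add(add(add(Z, Z), Z), mul(SZ, add(add(SSSZ, Z), Z)))))))))
  [24] S(S(S(S(S(S(add(add(Z, Z), mul(SZ, add(add(SSSZ, Z), Z)))))))))
  [25] S(S(S(S(S(S(add(Z, mul(SZ, add(add(SSSZ, Z), Z)))))))))
  [26] S(S(S(S(S(S(mul(SZ, add(add(SSSZ, Z), Z))))))))
  [27] S(S(S(S(S(S(add(add(add(SSSZ, Z), Z), mul(Z, add(add(SSSZ, Z), Z)))))))))
  [28] S(S(S(S(S(S(add(add(S(add(SSZ, Z)), Z), mul(Z, add(add(SSSZ, Z), Z)))))))))
  [29] S(S(S(S(S(S(add(S(add(add(SSZ, Z), Z)), mul(Z, add(add(SSSZ, Z), Z)))))))))
  [30] S(S(S(S(S(S(S(add(add(add(SSZ, Z), Z), mul(Z, add(add(SSSZ, Z), Z))))))))))
  [31] S(S(S(S(S(S(S(add(add(S(add(SZ, Z)), Z), mul(Z, add(add(SSSZ, Z), Z))))))))))
  [32] S(S(S(S(S(S(S(add(S(add(add(SZ, Z), Z)), mul(Z, add(add(SSSZ, Z), Z))))))))))
  [33] S(S(S(S(S(S(S(S(add(add(add(SZ, Z), Z), mul(Z, add(add(SSSZ, Z), Z)))))))))))
  [34] S(S(S(S(S(S(S(S(add(add(S(add(Z, Z)), Z), mul(Z, add(add(SSSZ, Z), Z)))))))))))
  [35] S(S(S(S(S(S(S(S(add(S(add(add(Z, Z), Z)), mul(Z, add(add(SSSZ, Z), Z)))))))))))
  [36] S(S(S(S(S(S(S(S(S(add(add(add(Z, Z), Z), mul(Z, add(add(SSSZ, Z), Z))))))))))))
  [37] S(S(S(S(S(S(S(S(S(add(add(Z, Z), mul(Z, add(add(SSSZ, Z), Z))))))))))))
  [38] S(S(S(S(S(S(S(S(S(add(Z, mul(Z, add(add(SSSZ, Z), Z))))))))))))
  [39] S(S(S(S(S(S(S(S(S(mul(Z, add(add(SSSZ, Z), Z)))))))))))
  [40] S^9(Z)

Answer: normal form = S^9(Z)  (in 40 steps)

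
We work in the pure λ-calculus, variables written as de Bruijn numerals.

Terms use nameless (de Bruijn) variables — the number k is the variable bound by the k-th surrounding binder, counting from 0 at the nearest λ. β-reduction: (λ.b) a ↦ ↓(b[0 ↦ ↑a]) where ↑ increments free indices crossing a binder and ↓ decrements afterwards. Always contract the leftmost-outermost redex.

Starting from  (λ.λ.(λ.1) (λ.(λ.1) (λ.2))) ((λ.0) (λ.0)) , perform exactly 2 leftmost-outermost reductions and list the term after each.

  start: (λ.λ.(λ.1) (λ.(λ.1) (λ.2))) ((λ.0) (λ.0))
  step 1: λ.(λ.1) (λ.(λ.1) (λ.2))
  step 2: λ.0

Answer: after 2 steps: λ.0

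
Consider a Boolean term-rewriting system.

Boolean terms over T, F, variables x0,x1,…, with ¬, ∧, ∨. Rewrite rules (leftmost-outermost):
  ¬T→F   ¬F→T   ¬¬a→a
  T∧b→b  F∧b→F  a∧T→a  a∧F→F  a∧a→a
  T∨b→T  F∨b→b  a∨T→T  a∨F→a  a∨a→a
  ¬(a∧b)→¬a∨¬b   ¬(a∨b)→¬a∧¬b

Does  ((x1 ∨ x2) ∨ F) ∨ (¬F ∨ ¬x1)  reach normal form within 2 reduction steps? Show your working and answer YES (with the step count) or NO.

Answer: NO — after 2 steps the term is (x1 ∨ x2) ∨ (T ∨ ¬x1), not yet normal

Working:
  start: ((x1 ∨ x2) ∨ F) ∨ (¬F ∨ ¬x1)
  step 1: (x1 ∨ x2) ∨ (¬F ∨ ¬x1)
  step 2: (x1 ∨ x2) ∨ (T ∨ ¬x1)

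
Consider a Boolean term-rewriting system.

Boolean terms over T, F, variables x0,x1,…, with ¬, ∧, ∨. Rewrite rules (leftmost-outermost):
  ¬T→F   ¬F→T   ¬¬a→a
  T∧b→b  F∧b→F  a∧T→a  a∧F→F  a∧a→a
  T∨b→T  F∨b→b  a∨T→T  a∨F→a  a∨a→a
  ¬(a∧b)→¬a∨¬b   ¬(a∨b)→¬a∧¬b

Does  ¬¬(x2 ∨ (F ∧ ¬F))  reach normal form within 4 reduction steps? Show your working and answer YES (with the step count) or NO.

  start: ¬¬(x2 ∨ (F ∧ ¬F))
  [1] x2 ∨ (F ∧ ¬F)
  [2] x2 ∨ F
  [3] x2

Answer: YES — reaches normal form x2 in 3 ≤ 4 steps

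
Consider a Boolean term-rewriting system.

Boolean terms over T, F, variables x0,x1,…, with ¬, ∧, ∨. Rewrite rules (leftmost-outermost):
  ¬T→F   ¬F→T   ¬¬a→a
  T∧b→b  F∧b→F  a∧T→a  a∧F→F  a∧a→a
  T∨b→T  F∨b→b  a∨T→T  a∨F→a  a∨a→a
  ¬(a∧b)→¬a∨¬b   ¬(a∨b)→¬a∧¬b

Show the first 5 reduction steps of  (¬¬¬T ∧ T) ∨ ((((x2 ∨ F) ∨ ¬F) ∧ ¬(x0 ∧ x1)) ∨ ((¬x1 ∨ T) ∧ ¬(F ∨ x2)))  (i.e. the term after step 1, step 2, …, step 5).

Answer: after 5 steps: ((x2 ∨ ¬F) ∧ ¬(x0 ∧ x1)) ∨ ((¬x1 ∨ T) ∧ ¬(F ∨ x2))

Reduction:
  start: (¬¬¬T ∧ T) ∨ ((((x2 ∨ F) ∨ ¬F) ∧ ¬(x0 ∧ x1)) ∨ ((¬x1 ∨ T) ∧ ¬(F ∨ x2)))
  [1] ¬¬¬T ∨ ((((x2 ∨ F) ∨ ¬F) ∧ ¬(x0 ∧ x1)) ∨ ((¬x1 ∨ T) ∧ ¬(F ∨ x2)))
  [2] ¬T ∨ ((((x2 ∨ F) ∨ ¬F) ∧ ¬(x0 ∧ x1)) ∨ ((¬x1 ∨ T) ∧ ¬(F ∨ x2)))
  [3] F ∨ ((((x2 ∨ F) ∨ ¬F) ∧ ¬(x0 ∧ x1)) ∨ ((¬x1 ∨ T) ∧ ¬(F ∨ x2)))
  [4] (((x2 ∨ F) ∨ ¬F) ∧ ¬(x0 ∧ x1)) ∨ ((¬x1 ∨ T) ∧ ¬(F ∨ x2))
  [5] ((x2 ∨ ¬F) ∧ ¬(x0 ∧ x1)) ∨ ((¬x1 ∨ T) ∧ ¬(F ∨ x2))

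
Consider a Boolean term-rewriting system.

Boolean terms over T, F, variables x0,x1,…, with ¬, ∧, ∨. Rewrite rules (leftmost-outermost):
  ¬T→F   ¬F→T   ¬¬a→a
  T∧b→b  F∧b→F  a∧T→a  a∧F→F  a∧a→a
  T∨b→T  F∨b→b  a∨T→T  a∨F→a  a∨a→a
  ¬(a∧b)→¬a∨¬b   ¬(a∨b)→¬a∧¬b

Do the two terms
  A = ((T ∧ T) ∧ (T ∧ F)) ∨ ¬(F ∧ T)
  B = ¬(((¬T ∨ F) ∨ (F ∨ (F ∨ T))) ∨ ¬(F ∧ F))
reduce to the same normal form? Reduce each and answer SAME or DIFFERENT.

Answer: DIFFERENT — A ⇓ T, B ⇓ F

Reduction:
Term A:
  start: ((T ∧ T) ∧ (T ∧ F)) ∨ ¬(F ∧ T)
  [1] (T ∧ (T ∧ F)) ∨ ¬(F ∧ T)
  [2] (T ∧ F) ∨ ¬(F ∧ T)
  [3] F ∨ ¬(F ∧ T)
  [4] ¬(F ∧ T)
  [5] ¬F ∨ ¬T
  [6] T ∨ ¬T
  [7] T

Term B:
  start: ¬(((¬T ∨ F) ∨ (F ∨ (F ∨ T))) ∨ ¬(F ∧ F))
  [1] ¬((¬T ∨ F) ∨ (F ∨ (F ∨ T))) ∧ ¬¬(F ∧ F)
  [2] (¬(¬T ∨ F) ∧ ¬(F ∨ (F ∨ T))) ∧ ¬¬(F ∧ F)
  [3] ((¬¬T ∧ ¬F) ∧ ¬(F ∨ (F ∨ T))) ∧ ¬¬(F ∧ F)
  [4] ((T ∧ ¬F) ∧ ¬(F ∨ (F ∨ T))) ∧ ¬¬(F ∧ F)
  [5] (¬F ∧ ¬(F ∨ (F ∨ T))) ∧ ¬¬(F ∧ F)
  [6] (T ∧ ¬(F ∨ (F ∨ T))) ∧ ¬¬(F ∧ F)
  [7] ¬(F ∨ (F ∨ T)) ∧ ¬¬(F ∧ F)
  [8] (¬F ∧ ¬(F ∨ T)) ∧ ¬¬(F ∧ F)
  [9] (T ∧ ¬(F ∨ T)) ∧ ¬¬(F ∧ F)
  [10] ¬(F ∨ T) ∧ ¬¬(F ∧ F)
  [11] (¬F ∧ ¬T) ∧ ¬¬(F ∧ F)
  [12] (T ∧ ¬T) ∧ ¬¬(F ∧ F)
  [13] ¬T ∧ ¬¬(F ∧ F)
  [14] F ∧ ¬¬(F ∧ F)
  [15] F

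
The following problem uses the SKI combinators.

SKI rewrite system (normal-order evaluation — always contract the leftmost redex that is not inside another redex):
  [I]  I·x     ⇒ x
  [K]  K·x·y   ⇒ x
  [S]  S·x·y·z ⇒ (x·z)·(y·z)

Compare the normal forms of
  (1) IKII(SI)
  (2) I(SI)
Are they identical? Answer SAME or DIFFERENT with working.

Term A:
  start: IKII(SI)
  step 1: KII(SI)
  step 2: I(SI)
  step 3: SI

Term B:
  start: I(SI)
  step 1: SI

Answer: SAME — A ⇓ SI, B ⇓ SI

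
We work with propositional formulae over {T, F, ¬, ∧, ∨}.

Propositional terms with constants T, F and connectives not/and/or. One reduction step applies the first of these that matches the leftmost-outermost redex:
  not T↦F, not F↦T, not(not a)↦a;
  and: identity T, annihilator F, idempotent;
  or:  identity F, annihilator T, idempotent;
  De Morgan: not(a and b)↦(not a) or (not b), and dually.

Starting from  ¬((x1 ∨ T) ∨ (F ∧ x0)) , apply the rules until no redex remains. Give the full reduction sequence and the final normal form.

Answer: normal form = F  (in 5 steps)

Derivation:
  start: ¬((x1 ∨ T) ∨ (F ∧ x0))
  →1  ¬(x1 ∨ T) ∧ ¬(F ∧ x0)
  →2  (¬x1 ∧ ¬T) ∧ ¬(F ∧ x0)
  →3  (¬x1 ∧ F) ∧ ¬(F ∧ x0)
  →4  F ∧ ¬(F ∧ x0)
  →5  F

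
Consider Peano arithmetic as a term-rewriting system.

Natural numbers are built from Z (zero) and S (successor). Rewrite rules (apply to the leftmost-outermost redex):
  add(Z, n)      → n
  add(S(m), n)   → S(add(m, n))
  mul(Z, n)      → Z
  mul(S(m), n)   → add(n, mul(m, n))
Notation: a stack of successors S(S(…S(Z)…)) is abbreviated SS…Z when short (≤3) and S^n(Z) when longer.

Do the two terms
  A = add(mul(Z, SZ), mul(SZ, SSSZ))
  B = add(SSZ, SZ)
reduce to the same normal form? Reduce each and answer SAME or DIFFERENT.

Answer: SAME — A ⇓ SSSZ, B ⇓ SSSZ

Reduction:
Term A:
  start: add(mul(Z, SZ), mul(SZ, SSSZ))
  [1] add(Z, mul(SZ, SSSZ))
  [2] mul(SZ, SSSZ)
  [3] add(SSSZ, mul(Z, SSSZ))
  [4] S(add(SSZ, mul(Z, SSSZ)))
  [5] S(S(add(SZ, mul(Z, SSSZ))))
  [6] S(S(S(add(Z, mul(Z, SSSZ)))))
  [7] S(S(S(mul(Z, SSSZ))))
  [8] SSSZ

Term B:
  start: add(SSZ, SZ)
  [1] S(add(SZ, SZ))
  [2] S(S(add(Z, SZ)))
  [3] SSSZ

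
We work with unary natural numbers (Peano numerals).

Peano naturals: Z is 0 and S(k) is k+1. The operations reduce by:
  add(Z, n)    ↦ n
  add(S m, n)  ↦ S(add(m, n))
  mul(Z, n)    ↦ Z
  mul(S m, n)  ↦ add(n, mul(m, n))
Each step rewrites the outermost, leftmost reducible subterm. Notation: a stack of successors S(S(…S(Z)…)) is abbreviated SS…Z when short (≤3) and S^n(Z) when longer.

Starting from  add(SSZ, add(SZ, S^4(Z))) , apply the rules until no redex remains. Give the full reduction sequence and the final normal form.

Answer: normal form = S^7(Z)  (in 5 steps)

Derivation:
  start: add(SSZ, add(SZ, S^4(Z)))
  [1] S(add(SZ, add(SZ, S^4(Z))))
  [2] S(S(add(Z, add(SZ, S^4(Z)))))
  [3] S(S(add(SZ, S^4(Z))))
  [4] S(S(S(add(Z, S^4(Z)))))
  [5] S^7(Z)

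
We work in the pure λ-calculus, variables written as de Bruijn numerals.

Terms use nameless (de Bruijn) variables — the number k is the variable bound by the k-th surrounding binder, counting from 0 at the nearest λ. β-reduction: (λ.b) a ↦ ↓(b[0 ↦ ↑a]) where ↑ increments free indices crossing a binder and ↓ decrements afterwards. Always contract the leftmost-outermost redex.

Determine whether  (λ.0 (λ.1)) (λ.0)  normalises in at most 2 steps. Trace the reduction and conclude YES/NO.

Answer: YES — reaches normal form λ.λ.0 in 2 ≤ 2 steps

Reduction:
  start: (λ.0 (λ.1)) (λ.0)
  [1] (λ.0) (λ.λ.0)
  [2] λ.λ.0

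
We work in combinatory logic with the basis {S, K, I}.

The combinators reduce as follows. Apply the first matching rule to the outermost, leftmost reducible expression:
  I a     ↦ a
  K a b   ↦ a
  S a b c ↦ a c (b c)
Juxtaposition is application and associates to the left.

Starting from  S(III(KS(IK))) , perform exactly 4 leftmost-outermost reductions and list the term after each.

  start: S(III(KS(IK)))
  →1  S(II(KS(IK)))
  →2  S(I(KS(IK)))
  →3  S(KS(IK))
  →4  SS

Answer: after 4 steps: SS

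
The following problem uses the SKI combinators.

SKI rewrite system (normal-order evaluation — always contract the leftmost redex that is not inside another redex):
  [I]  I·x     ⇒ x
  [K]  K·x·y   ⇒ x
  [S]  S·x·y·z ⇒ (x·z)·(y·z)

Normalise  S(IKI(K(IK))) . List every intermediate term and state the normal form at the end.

  start: S(IKI(K(IK)))
  →1  S(KI(K(IK)))
  →2  SI

Answer: normal form = SI  (in 2 steps)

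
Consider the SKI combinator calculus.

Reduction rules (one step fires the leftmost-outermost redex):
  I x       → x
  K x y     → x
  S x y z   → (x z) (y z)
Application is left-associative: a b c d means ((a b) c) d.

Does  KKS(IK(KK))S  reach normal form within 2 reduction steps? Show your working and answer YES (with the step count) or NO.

Answer: NO — after 2 steps the term is IK(KK), not yet normal

Working:
  start: KKS(IK(KK))S
  →1  K(IK(KK))S
  →2  IK(KK)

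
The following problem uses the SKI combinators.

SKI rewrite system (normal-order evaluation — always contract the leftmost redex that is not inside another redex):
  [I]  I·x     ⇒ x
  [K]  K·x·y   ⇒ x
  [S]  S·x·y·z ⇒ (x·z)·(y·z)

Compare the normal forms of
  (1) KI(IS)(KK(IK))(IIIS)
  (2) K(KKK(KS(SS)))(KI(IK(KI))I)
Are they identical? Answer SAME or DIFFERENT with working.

Term A:
  start: KI(IS)(KK(IK))(IIIS)
  →1  I(KK(IK))(IIIS)
  →2  KK(IK)(IIIS)
  →3  K(IIIS)
  →4  K(IIS)
  →5  K(IS)
  →6  KS

Term B:
  start: K(KKK(KS(SS)))(KI(IK(KI))I)
  →1  KKK(KS(SS))
  →2  K(KS(SS))
  →3  KS

Answer: SAME — A ⇓ KS, B ⇓ KS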